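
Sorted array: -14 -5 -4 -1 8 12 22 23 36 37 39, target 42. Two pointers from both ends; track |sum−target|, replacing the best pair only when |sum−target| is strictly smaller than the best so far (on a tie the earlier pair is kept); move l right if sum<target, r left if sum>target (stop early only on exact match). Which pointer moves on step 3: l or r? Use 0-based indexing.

l

l=0 r=10: -14+39=25 d=17 *, l++
l=1 r=10: -5+39=34 d=8 *, l++
l=2 r=10: -4+39=35 d=7 *, l++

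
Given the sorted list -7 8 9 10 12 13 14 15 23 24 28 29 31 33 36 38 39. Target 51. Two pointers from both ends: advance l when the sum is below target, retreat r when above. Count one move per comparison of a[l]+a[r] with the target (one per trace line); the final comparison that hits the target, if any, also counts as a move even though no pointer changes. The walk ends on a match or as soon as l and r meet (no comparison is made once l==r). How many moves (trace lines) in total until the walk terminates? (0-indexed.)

[0,16] -7+39=32 <51 → l++
[1,16] 8+39=47 <51 → l++
[2,16] 9+39=48 <51 → l++
[3,16] 10+39=49 <51 → l++
[4,16] 12+39=51 → found

5 moves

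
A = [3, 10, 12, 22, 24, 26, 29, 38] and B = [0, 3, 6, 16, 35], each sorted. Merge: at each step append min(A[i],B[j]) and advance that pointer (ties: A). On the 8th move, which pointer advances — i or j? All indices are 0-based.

[i=0,j=0] A[i]=3>B[j]=0 take 0 → j++
[i=0,j=1] A[i]=3<=B[j]=3 take 3 → i++
[i=1,j=1] A[i]=10>B[j]=3 take 3 → j++
[i=1,j=2] A[i]=10>B[j]=6 take 6 → j++
[i=1,j=3] A[i]=10<=B[j]=16 take 10 → i++
[i=2,j=3] A[i]=12<=B[j]=16 take 12 → i++
[i=3,j=3] A[i]=22>B[j]=16 take 16 → j++
[i=3,j=4] A[i]=22<=B[j]=35 take 22 → i++

i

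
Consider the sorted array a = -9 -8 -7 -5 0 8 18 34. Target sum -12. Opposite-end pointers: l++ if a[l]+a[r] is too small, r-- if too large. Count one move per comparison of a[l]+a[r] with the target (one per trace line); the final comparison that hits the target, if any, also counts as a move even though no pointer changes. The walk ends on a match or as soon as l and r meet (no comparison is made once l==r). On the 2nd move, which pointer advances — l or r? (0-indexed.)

l=0 r=7: -9+34=25 >-12, r--
l=0 r=6: -9+18=9 >-12, r--

r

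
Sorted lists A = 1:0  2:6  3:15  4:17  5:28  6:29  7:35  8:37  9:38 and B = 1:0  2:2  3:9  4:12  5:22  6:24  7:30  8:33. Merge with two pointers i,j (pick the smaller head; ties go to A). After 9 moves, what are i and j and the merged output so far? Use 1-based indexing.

i=5, j=6, merged so far=[0, 0, 2, 6, 9, 12, 15, 17, 22]

i=1 j=1: A[i]=0<=B[j]=0 take 0, i++
i=2 j=1: A[i]=6>B[j]=0 take 0, j++
i=2 j=2: A[i]=6>B[j]=2 take 2, j++
i=2 j=3: A[i]=6<=B[j]=9 take 6, i++
i=3 j=3: A[i]=15>B[j]=9 take 9, j++
i=3 j=4: A[i]=15>B[j]=12 take 12, j++
i=3 j=5: A[i]=15<=B[j]=22 take 15, i++
i=4 j=5: A[i]=17<=B[j]=22 take 17, i++
i=5 j=5: A[i]=28>B[j]=22 take 22, j++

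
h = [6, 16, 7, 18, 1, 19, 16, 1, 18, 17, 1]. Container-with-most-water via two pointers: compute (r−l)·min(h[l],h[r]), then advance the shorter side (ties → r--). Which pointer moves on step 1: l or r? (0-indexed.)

[0,10] min(6,1)*10=10 best=10 * → r--

r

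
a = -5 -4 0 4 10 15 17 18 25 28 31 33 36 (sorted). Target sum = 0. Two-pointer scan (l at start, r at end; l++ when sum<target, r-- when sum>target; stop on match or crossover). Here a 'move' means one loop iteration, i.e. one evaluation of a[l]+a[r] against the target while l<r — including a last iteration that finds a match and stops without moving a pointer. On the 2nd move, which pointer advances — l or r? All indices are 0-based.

l=0 r=12: -5+36=31 >0, r--
l=0 r=11: -5+33=28 >0, r--

r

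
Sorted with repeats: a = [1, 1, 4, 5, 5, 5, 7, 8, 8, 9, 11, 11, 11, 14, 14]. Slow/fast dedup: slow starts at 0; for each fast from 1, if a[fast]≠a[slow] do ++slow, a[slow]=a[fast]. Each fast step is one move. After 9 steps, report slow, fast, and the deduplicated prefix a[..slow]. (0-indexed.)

slow=5, fast=10, prefix=[1, 4, 5, 7, 8, 9]

(s=0,f=1) a[fast]=1=a[slow] dup → fast++
(s=0,f=2) a[fast]=4≠a[slow]=1 write a[1]=4 → slow++,fast++
(s=1,f=3) a[fast]=5≠a[slow]=4 write a[2]=5 → slow++,fast++
(s=2,f=4) a[fast]=5=a[slow] dup → fast++
(s=2,f=5) a[fast]=5=a[slow] dup → fast++
(s=2,f=6) a[fast]=7≠a[slow]=5 write a[3]=7 → slow++,fast++
(s=3,f=7) a[fast]=8≠a[slow]=7 write a[4]=8 → slow++,fast++
(s=4,f=8) a[fast]=8=a[slow] dup → fast++
(s=4,f=9) a[fast]=9≠a[slow]=8 write a[5]=9 → slow++,fast++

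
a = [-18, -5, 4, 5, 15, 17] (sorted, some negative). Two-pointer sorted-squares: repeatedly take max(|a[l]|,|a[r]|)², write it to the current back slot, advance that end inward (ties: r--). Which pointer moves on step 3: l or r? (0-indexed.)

r

l=0 r=5: |-18|>|17| out[5]=324, l++
l=1 r=5: |-5|<=|17| out[4]=289, r--
l=1 r=4: |-5|<=|15| out[3]=225, r--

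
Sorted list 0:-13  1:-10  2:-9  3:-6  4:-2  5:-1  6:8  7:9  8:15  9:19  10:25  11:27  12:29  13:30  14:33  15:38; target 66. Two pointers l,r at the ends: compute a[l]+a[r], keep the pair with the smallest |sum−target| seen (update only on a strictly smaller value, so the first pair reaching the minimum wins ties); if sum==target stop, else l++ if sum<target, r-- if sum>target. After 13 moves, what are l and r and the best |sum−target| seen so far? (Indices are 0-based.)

l=0 r=15: -13+38=25 d=41 *, l++
l=1 r=15: -10+38=28 d=38 *, l++
l=2 r=15: -9+38=29 d=37 *, l++
l=3 r=15: -6+38=32 d=34 *, l++
l=4 r=15: -2+38=36 d=30 *, l++
l=5 r=15: -1+38=37 d=29 *, l++
l=6 r=15: 8+38=46 d=20 *, l++
l=7 r=15: 9+38=47 d=19 *, l++
l=8 r=15: 15+38=53 d=13 *, l++
l=9 r=15: 19+38=57 d=9 *, l++
l=10 r=15: 25+38=63 d=3 *, l++
l=11 r=15: 27+38=65 d=1 *, l++
l=12 r=15: 29+38=67 d=1, r--

l=12, r=14, best |Δ|=1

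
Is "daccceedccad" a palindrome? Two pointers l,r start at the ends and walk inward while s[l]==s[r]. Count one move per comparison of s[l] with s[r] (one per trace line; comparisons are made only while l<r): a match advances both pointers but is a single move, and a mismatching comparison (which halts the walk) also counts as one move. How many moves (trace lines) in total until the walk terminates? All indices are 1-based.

5 moves

[1,12] 'd'=='d' → l++,r--
[2,11] 'a'=='a' → l++,r--
[3,10] 'c'=='c' → l++,r--
[4,9] 'c'=='c' → l++,r--
[5,8] 'c'!='d' → stop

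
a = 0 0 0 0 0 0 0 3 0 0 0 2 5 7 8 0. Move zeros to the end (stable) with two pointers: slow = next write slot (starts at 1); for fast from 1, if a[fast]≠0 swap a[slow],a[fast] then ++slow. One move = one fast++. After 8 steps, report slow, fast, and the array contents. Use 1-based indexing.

slow=1 fast=1: a[fast]=0, fast++
slow=1 fast=2: a[fast]=0, fast++
slow=1 fast=3: a[fast]=0, fast++
slow=1 fast=4: a[fast]=0, fast++
slow=1 fast=5: a[fast]=0, fast++
slow=1 fast=6: a[fast]=0, fast++
slow=1 fast=7: a[fast]=0, fast++
slow=1 fast=8: a[fast]=3≠0 swap→a[1]=3, slow++,fast++

slow=2, fast=9, a=[3, 0, 0, 0, 0, 0, 0, 0, 0, 0, 0, 2, 5, 7, 8, 0]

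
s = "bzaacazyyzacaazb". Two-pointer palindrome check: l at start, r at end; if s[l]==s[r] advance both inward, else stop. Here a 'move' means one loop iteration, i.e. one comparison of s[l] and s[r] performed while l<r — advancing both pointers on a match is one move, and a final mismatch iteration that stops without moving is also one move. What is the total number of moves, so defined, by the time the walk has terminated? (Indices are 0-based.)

8 moves

l=0 r=15: 'b'=='b', l++,r--
l=1 r=14: 'z'=='z', l++,r--
l=2 r=13: 'a'=='a', l++,r--
l=3 r=12: 'a'=='a', l++,r--
l=4 r=11: 'c'=='c', l++,r--
l=5 r=10: 'a'=='a', l++,r--
l=6 r=9: 'z'=='z', l++,r--
l=7 r=8: 'y'=='y', l++,r--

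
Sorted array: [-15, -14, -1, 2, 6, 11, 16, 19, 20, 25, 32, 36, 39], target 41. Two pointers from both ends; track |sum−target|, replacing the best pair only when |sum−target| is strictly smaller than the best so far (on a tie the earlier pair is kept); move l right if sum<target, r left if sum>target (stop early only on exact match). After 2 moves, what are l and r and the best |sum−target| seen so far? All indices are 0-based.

l=2, r=12, best |Δ|=16

l=0 r=12: -15+39=24 d=17 *, l++
l=1 r=12: -14+39=25 d=16 *, l++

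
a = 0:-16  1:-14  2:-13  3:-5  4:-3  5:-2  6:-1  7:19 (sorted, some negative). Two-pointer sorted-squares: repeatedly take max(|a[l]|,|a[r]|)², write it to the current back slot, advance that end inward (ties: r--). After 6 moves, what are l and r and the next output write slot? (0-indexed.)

l=0 r=7: |-16|<=|19| out[7]=361, r--
l=0 r=6: |-16|>|-1| out[6]=256, l++
l=1 r=6: |-14|>|-1| out[5]=196, l++
l=2 r=6: |-13|>|-1| out[4]=169, l++
l=3 r=6: |-5|>|-1| out[3]=25, l++
l=4 r=6: |-3|>|-1| out[2]=9, l++

l=5, r=6, next write slot=1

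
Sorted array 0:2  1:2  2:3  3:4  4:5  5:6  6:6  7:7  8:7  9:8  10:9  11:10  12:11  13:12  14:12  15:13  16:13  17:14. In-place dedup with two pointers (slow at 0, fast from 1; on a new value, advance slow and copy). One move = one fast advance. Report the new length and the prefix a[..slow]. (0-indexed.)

(s=0,f=1) a[fast]=2=a[slow] dup → fast++
(s=0,f=2) a[fast]=3≠a[slow]=2 write a[1]=3 → slow++,fast++
(s=1,f=3) a[fast]=4≠a[slow]=3 write a[2]=4 → slow++,fast++
(s=2,f=4) a[fast]=5≠a[slow]=4 write a[3]=5 → slow++,fast++
(s=3,f=5) a[fast]=6≠a[slow]=5 write a[4]=6 → slow++,fast++
(s=4,f=6) a[fast]=6=a[slow] dup → fast++
(s=4,f=7) a[fast]=7≠a[slow]=6 write a[5]=7 → slow++,fast++
(s=5,f=8) a[fast]=7=a[slow] dup → fast++
(s=5,f=9) a[fast]=8≠a[slow]=7 write a[6]=8 → slow++,fast++
(s=6,f=10) a[fast]=9≠a[slow]=8 write a[7]=9 → slow++,fast++
(s=7,f=11) a[fast]=10≠a[slow]=9 write a[8]=10 → slow++,fast++
(s=8,f=12) a[fast]=11≠a[slow]=10 write a[9]=11 → slow++,fast++
(s=9,f=13) a[fast]=12≠a[slow]=11 write a[10]=12 → slow++,fast++
(s=10,f=14) a[fast]=12=a[slow] dup → fast++
(s=10,f=15) a[fast]=13≠a[slow]=12 write a[11]=13 → slow++,fast++
(s=11,f=16) a[fast]=13=a[slow] dup → fast++
(s=11,f=17) a[fast]=14≠a[slow]=13 write a[12]=14 → slow++,fast++

length 13; prefix = [2, 3, 4, 5, 6, 7, 8, 9, 10, 11, 12, 13, 14]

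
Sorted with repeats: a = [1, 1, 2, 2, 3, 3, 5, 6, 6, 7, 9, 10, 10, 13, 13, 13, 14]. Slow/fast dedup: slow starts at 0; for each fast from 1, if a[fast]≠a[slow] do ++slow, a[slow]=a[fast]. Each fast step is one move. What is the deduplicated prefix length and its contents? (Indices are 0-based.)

slow=0 fast=1: a[fast]=1=a[slow] dup, fast++
slow=0 fast=2: a[fast]=2≠a[slow]=1 write a[1]=2, slow++,fast++
slow=1 fast=3: a[fast]=2=a[slow] dup, fast++
slow=1 fast=4: a[fast]=3≠a[slow]=2 write a[2]=3, slow++,fast++
slow=2 fast=5: a[fast]=3=a[slow] dup, fast++
slow=2 fast=6: a[fast]=5≠a[slow]=3 write a[3]=5, slow++,fast++
slow=3 fast=7: a[fast]=6≠a[slow]=5 write a[4]=6, slow++,fast++
slow=4 fast=8: a[fast]=6=a[slow] dup, fast++
slow=4 fast=9: a[fast]=7≠a[slow]=6 write a[5]=7, slow++,fast++
slow=5 fast=10: a[fast]=9≠a[slow]=7 write a[6]=9, slow++,fast++
slow=6 fast=11: a[fast]=10≠a[slow]=9 write a[7]=10, slow++,fast++
slow=7 fast=12: a[fast]=10=a[slow] dup, fast++
slow=7 fast=13: a[fast]=13≠a[slow]=10 write a[8]=13, slow++,fast++
slow=8 fast=14: a[fast]=13=a[slow] dup, fast++
slow=8 fast=15: a[fast]=13=a[slow] dup, fast++
slow=8 fast=16: a[fast]=14≠a[slow]=13 write a[9]=14, slow++,fast++

length 10; prefix = [1, 2, 3, 5, 6, 7, 9, 10, 13, 14]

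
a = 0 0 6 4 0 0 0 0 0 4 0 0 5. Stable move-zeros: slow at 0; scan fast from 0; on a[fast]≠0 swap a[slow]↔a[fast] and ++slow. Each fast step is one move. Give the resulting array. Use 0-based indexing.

[6, 4, 4, 5, 0, 0, 0, 0, 0, 0, 0, 0, 0]

slow=0 fast=0: a[fast]=0, fast++
slow=0 fast=1: a[fast]=0, fast++
slow=0 fast=2: a[fast]=6≠0 swap→a[0]=6, slow++,fast++
slow=1 fast=3: a[fast]=4≠0 swap→a[1]=4, slow++,fast++
slow=2 fast=4: a[fast]=0, fast++
slow=2 fast=5: a[fast]=0, fast++
slow=2 fast=6: a[fast]=0, fast++
slow=2 fast=7: a[fast]=0, fast++
slow=2 fast=8: a[fast]=0, fast++
slow=2 fast=9: a[fast]=4≠0 swap→a[2]=4, slow++,fast++
slow=3 fast=10: a[fast]=0, fast++
slow=3 fast=11: a[fast]=0, fast++
slow=3 fast=12: a[fast]=5≠0 swap→a[3]=5, slow++,fast++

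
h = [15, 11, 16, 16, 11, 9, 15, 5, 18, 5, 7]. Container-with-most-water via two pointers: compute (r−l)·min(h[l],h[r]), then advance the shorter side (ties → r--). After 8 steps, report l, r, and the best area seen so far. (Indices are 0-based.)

l=0 r=10: min(15,7)*10=70 best=70 *, r--
l=0 r=9: min(15,5)*9=45 best=70, r--
l=0 r=8: min(15,18)*8=120 best=120 *, l++
l=1 r=8: min(11,18)*7=77 best=120, l++
l=2 r=8: min(16,18)*6=96 best=120, l++
l=3 r=8: min(16,18)*5=80 best=120, l++
l=4 r=8: min(11,18)*4=44 best=120, l++
l=5 r=8: min(9,18)*3=27 best=120, l++

l=6, r=8, best area=120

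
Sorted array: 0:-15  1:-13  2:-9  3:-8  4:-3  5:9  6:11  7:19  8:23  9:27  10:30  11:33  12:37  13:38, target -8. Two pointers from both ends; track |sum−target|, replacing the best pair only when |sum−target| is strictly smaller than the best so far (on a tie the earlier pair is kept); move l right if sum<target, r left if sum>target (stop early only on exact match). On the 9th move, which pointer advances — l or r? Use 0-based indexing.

l=0 r=13: -15+38=23 d=31 *, r--
l=0 r=12: -15+37=22 d=30 *, r--
l=0 r=11: -15+33=18 d=26 *, r--
l=0 r=10: -15+30=15 d=23 *, r--
l=0 r=9: -15+27=12 d=20 *, r--
l=0 r=8: -15+23=8 d=16 *, r--
l=0 r=7: -15+19=4 d=12 *, r--
l=0 r=6: -15+11=-4 d=4 *, r--
l=0 r=5: -15+9=-6 d=2 *, r--

r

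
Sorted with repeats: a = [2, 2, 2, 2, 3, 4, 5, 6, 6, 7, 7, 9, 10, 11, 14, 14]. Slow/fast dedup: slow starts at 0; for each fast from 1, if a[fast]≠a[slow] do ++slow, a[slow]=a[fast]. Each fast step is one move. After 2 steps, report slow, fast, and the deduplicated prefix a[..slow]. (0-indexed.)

(s=0,f=1) a[fast]=2=a[slow] dup → fast++
(s=0,f=2) a[fast]=2=a[slow] dup → fast++

slow=0, fast=3, prefix=[2]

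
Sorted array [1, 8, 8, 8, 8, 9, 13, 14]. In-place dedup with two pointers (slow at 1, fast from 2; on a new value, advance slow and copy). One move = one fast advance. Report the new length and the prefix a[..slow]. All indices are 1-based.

(s=1,f=2) a[fast]=8≠a[slow]=1 write a[2]=8 → slow++,fast++
(s=2,f=3) a[fast]=8=a[slow] dup → fast++
(s=2,f=4) a[fast]=8=a[slow] dup → fast++
(s=2,f=5) a[fast]=8=a[slow] dup → fast++
(s=2,f=6) a[fast]=9≠a[slow]=8 write a[3]=9 → slow++,fast++
(s=3,f=7) a[fast]=13≠a[slow]=9 write a[4]=13 → slow++,fast++
(s=4,f=8) a[fast]=14≠a[slow]=13 write a[5]=14 → slow++,fast++

length 5; prefix = [1, 8, 9, 13, 14]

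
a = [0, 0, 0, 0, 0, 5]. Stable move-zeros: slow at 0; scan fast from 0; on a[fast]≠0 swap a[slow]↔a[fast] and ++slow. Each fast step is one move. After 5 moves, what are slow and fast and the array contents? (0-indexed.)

slow=0, fast=5, a=[0, 0, 0, 0, 0, 5]

slow=0 fast=0: a[fast]=0, fast++
slow=0 fast=1: a[fast]=0, fast++
slow=0 fast=2: a[fast]=0, fast++
slow=0 fast=3: a[fast]=0, fast++
slow=0 fast=4: a[fast]=0, fast++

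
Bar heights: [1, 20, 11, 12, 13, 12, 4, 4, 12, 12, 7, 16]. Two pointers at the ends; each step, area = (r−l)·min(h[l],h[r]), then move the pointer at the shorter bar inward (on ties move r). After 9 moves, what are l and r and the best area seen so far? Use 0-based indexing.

l=0 r=11: min(1,16)*11=11 best=11 *, l++
l=1 r=11: min(20,16)*10=160 best=160 *, r--
l=1 r=10: min(20,7)*9=63 best=160, r--
l=1 r=9: min(20,12)*8=96 best=160, r--
l=1 r=8: min(20,12)*7=84 best=160, r--
l=1 r=7: min(20,4)*6=24 best=160, r--
l=1 r=6: min(20,4)*5=20 best=160, r--
l=1 r=5: min(20,12)*4=48 best=160, r--
l=1 r=4: min(20,13)*3=39 best=160, r--

l=1, r=3, best area=160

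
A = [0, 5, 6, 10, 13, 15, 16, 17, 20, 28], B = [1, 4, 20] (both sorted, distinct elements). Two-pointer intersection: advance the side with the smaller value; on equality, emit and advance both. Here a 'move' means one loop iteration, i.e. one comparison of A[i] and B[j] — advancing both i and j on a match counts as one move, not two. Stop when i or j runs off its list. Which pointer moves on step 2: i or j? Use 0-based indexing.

j

i=0 j=0: 0<1, i++
i=1 j=0: 5>1, j++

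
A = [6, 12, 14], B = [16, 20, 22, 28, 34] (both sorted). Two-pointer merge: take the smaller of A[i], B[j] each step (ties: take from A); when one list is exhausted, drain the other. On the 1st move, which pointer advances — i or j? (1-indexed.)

i

[i=1,j=1] A[i]=6<=B[j]=16 take 6 → i++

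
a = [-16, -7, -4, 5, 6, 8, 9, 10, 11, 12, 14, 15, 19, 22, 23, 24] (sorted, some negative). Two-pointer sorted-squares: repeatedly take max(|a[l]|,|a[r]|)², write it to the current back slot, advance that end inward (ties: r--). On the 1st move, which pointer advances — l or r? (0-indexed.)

r

[0,15] |-16|<=|24| out[15]=576 → r--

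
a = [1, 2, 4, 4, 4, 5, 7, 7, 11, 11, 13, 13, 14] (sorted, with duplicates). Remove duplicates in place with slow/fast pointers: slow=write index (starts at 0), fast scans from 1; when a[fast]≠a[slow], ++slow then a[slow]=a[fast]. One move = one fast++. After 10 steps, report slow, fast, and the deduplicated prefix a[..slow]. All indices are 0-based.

slow=0 fast=1: a[fast]=2≠a[slow]=1 write a[1]=2, slow++,fast++
slow=1 fast=2: a[fast]=4≠a[slow]=2 write a[2]=4, slow++,fast++
slow=2 fast=3: a[fast]=4=a[slow] dup, fast++
slow=2 fast=4: a[fast]=4=a[slow] dup, fast++
slow=2 fast=5: a[fast]=5≠a[slow]=4 write a[3]=5, slow++,fast++
slow=3 fast=6: a[fast]=7≠a[slow]=5 write a[4]=7, slow++,fast++
slow=4 fast=7: a[fast]=7=a[slow] dup, fast++
slow=4 fast=8: a[fast]=11≠a[slow]=7 write a[5]=11, slow++,fast++
slow=5 fast=9: a[fast]=11=a[slow] dup, fast++
slow=5 fast=10: a[fast]=13≠a[slow]=11 write a[6]=13, slow++,fast++

slow=6, fast=11, prefix=[1, 2, 4, 5, 7, 11, 13]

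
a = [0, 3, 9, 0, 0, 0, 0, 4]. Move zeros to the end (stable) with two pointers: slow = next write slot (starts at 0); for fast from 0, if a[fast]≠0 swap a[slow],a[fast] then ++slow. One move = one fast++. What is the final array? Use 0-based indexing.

[3, 9, 4, 0, 0, 0, 0, 0]

(s=0,f=0) a[fast]=0 → fast++
(s=0,f=1) a[fast]=3≠0 swap→a[0]=3 → slow++,fast++
(s=1,f=2) a[fast]=9≠0 swap→a[1]=9 → slow++,fast++
(s=2,f=3) a[fast]=0 → fast++
(s=2,f=4) a[fast]=0 → fast++
(s=2,f=5) a[fast]=0 → fast++
(s=2,f=6) a[fast]=0 → fast++
(s=2,f=7) a[fast]=4≠0 swap→a[2]=4 → slow++,fast++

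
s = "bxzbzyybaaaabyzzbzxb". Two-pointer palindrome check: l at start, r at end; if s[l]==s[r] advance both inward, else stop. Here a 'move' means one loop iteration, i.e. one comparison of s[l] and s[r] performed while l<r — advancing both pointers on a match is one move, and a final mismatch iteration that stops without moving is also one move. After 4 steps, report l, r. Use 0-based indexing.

[0,19] 'b'=='b' → l++,r--
[1,18] 'x'=='x' → l++,r--
[2,17] 'z'=='z' → l++,r--
[3,16] 'b'=='b' → l++,r--

l=4, r=15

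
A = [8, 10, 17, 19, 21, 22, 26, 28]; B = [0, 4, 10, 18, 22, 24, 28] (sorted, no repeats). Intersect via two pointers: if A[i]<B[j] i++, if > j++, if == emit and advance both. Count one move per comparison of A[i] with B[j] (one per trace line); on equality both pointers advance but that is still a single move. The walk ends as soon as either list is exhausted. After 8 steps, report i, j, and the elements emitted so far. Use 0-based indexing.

i=5, j=4, emitted=[10]

i=0 j=0: 8>0, j++
i=0 j=1: 8>4, j++
i=0 j=2: 8<10, i++
i=1 j=2: 10==10 emit, i++,j++
i=2 j=3: 17<18, i++
i=3 j=3: 19>18, j++
i=3 j=4: 19<22, i++
i=4 j=4: 21<22, i++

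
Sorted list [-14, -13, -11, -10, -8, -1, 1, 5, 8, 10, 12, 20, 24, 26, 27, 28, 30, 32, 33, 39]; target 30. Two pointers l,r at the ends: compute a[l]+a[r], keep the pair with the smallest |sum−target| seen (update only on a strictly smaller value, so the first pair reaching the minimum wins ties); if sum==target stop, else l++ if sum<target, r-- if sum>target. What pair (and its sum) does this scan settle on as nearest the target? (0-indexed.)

pair (10, 20) with sum 30 (|Δ|=0)

l=0 r=19: -14+39=25 d=5 *, l++
l=1 r=19: -13+39=26 d=4 *, l++
l=2 r=19: -11+39=28 d=2 *, l++
l=3 r=19: -10+39=29 d=1 *, l++
l=4 r=19: -8+39=31 d=1, r--
l=4 r=18: -8+33=25 d=5, l++
l=5 r=18: -1+33=32 d=2, r--
l=5 r=17: -1+32=31 d=1, r--
l=5 r=16: -1+30=29 d=1, l++
l=6 r=16: 1+30=31 d=1, r--
l=6 r=15: 1+28=29 d=1, l++
l=7 r=15: 5+28=33 d=3, r--
l=7 r=14: 5+27=32 d=2, r--
l=7 r=13: 5+26=31 d=1, r--
l=7 r=12: 5+24=29 d=1, l++
l=8 r=12: 8+24=32 d=2, r--
l=8 r=11: 8+20=28 d=2, l++
l=9 r=11: 10+20=30 d=0 *, stop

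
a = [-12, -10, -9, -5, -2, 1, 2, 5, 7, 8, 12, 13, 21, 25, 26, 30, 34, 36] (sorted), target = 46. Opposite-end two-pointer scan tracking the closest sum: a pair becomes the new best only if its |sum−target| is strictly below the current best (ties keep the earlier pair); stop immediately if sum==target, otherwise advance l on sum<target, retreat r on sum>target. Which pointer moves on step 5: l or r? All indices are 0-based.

l=0 r=17: -12+36=24 d=22 *, l++
l=1 r=17: -10+36=26 d=20 *, l++
l=2 r=17: -9+36=27 d=19 *, l++
l=3 r=17: -5+36=31 d=15 *, l++
l=4 r=17: -2+36=34 d=12 *, l++

l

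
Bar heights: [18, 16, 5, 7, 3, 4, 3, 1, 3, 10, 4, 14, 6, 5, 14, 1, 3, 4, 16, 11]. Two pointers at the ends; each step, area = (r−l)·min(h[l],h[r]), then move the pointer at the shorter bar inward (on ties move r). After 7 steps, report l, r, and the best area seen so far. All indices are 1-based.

[1,20] min(18,11)*19=209 best=209 * → r--
[1,19] min(18,16)*18=288 best=288 * → r--
[1,18] min(18,4)*17=68 best=288 → r--
[1,17] min(18,3)*16=48 best=288 → r--
[1,16] min(18,1)*15=15 best=288 → r--
[1,15] min(18,14)*14=196 best=288 → r--
[1,14] min(18,5)*13=65 best=288 → r--

l=1, r=13, best area=288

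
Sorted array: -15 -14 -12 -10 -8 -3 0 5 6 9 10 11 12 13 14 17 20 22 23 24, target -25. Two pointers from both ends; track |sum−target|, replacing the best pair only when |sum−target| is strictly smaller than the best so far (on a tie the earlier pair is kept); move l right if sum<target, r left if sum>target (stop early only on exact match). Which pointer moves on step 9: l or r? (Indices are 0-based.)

r

[0,19] -15+24=9 d=34 * → r--
[0,18] -15+23=8 d=33 * → r--
[0,17] -15+22=7 d=32 * → r--
[0,16] -15+20=5 d=30 * → r--
[0,15] -15+17=2 d=27 * → r--
[0,14] -15+14=-1 d=24 * → r--
[0,13] -15+13=-2 d=23 * → r--
[0,12] -15+12=-3 d=22 * → r--
[0,11] -15+11=-4 d=21 * → r--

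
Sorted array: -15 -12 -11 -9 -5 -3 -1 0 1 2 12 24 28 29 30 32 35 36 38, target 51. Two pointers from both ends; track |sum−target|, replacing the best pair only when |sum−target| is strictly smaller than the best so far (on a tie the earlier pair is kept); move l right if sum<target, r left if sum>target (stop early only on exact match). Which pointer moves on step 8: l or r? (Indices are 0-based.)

l=0 r=18: -15+38=23 d=28 *, l++
l=1 r=18: -12+38=26 d=25 *, l++
l=2 r=18: -11+38=27 d=24 *, l++
l=3 r=18: -9+38=29 d=22 *, l++
l=4 r=18: -5+38=33 d=18 *, l++
l=5 r=18: -3+38=35 d=16 *, l++
l=6 r=18: -1+38=37 d=14 *, l++
l=7 r=18: 0+38=38 d=13 *, l++

l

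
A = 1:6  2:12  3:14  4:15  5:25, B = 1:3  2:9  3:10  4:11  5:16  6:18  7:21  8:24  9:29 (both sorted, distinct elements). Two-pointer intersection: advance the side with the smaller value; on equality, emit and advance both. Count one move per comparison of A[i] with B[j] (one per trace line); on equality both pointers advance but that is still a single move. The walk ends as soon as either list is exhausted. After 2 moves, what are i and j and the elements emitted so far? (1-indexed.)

i=2, j=2, emitted=[]

[i=1,j=1] 6>3 → j++
[i=1,j=2] 6<9 → i++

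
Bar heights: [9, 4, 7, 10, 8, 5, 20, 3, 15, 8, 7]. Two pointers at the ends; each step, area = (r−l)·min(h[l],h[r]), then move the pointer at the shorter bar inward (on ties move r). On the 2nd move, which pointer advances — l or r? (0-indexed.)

[0,10] min(9,7)*10=70 best=70 * → r--
[0,9] min(9,8)*9=72 best=72 * → r--

r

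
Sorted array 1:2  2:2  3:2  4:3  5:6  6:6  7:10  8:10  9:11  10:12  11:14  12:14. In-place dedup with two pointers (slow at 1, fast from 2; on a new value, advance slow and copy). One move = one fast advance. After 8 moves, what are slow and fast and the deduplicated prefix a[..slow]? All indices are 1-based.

slow=1 fast=2: a[fast]=2=a[slow] dup, fast++
slow=1 fast=3: a[fast]=2=a[slow] dup, fast++
slow=1 fast=4: a[fast]=3≠a[slow]=2 write a[2]=3, slow++,fast++
slow=2 fast=5: a[fast]=6≠a[slow]=3 write a[3]=6, slow++,fast++
slow=3 fast=6: a[fast]=6=a[slow] dup, fast++
slow=3 fast=7: a[fast]=10≠a[slow]=6 write a[4]=10, slow++,fast++
slow=4 fast=8: a[fast]=10=a[slow] dup, fast++
slow=4 fast=9: a[fast]=11≠a[slow]=10 write a[5]=11, slow++,fast++

slow=5, fast=10, prefix=[2, 3, 6, 10, 11]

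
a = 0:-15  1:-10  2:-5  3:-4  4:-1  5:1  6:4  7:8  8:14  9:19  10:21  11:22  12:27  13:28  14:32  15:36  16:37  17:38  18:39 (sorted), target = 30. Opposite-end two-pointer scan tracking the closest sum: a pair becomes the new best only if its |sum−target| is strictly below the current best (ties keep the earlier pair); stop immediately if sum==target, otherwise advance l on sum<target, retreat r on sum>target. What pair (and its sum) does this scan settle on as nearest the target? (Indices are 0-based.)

pair (8, 22) with sum 30 (|Δ|=0)

l=0 r=18: -15+39=24 d=6 *, l++
l=1 r=18: -10+39=29 d=1 *, l++
l=2 r=18: -5+39=34 d=4, r--
l=2 r=17: -5+38=33 d=3, r--
l=2 r=16: -5+37=32 d=2, r--
l=2 r=15: -5+36=31 d=1, r--
l=2 r=14: -5+32=27 d=3, l++
l=3 r=14: -4+32=28 d=2, l++
l=4 r=14: -1+32=31 d=1, r--
l=4 r=13: -1+28=27 d=3, l++
l=5 r=13: 1+28=29 d=1, l++
l=6 r=13: 4+28=32 d=2, r--
l=6 r=12: 4+27=31 d=1, r--
l=6 r=11: 4+22=26 d=4, l++
l=7 r=11: 8+22=30 d=0 *, stop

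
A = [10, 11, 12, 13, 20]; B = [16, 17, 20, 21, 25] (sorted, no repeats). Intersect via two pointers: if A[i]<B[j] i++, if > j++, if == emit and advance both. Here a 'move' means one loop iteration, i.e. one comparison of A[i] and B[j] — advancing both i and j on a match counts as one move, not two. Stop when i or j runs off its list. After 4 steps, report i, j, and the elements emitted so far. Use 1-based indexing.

i=5, j=1, emitted=[]

i=1 j=1: 10<16, i++
i=2 j=1: 11<16, i++
i=3 j=1: 12<16, i++
i=4 j=1: 13<16, i++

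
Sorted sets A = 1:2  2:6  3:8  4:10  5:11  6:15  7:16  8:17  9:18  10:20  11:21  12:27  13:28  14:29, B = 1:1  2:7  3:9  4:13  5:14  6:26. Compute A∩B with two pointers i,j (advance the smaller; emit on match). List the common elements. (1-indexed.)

[i=1,j=1] 2>1 → j++
[i=1,j=2] 2<7 → i++
[i=2,j=2] 6<7 → i++
[i=3,j=2] 8>7 → j++
[i=3,j=3] 8<9 → i++
[i=4,j=3] 10>9 → j++
[i=4,j=4] 10<13 → i++
[i=5,j=4] 11<13 → i++
[i=6,j=4] 15>13 → j++
[i=6,j=5] 15>14 → j++
[i=6,j=6] 15<26 → i++
[i=7,j=6] 16<26 → i++
[i=8,j=6] 17<26 → i++
[i=9,j=6] 18<26 → i++
[i=10,j=6] 20<26 → i++
[i=11,j=6] 21<26 → i++
[i=12,j=6] 27>26 → j++

intersection = []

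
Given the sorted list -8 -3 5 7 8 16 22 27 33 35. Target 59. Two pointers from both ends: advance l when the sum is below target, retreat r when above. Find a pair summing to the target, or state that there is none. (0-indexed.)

no pair

l=0 r=9: -8+35=27 <59, l++
l=1 r=9: -3+35=32 <59, l++
l=2 r=9: 5+35=40 <59, l++
l=3 r=9: 7+35=42 <59, l++
l=4 r=9: 8+35=43 <59, l++
l=5 r=9: 16+35=51 <59, l++
l=6 r=9: 22+35=57 <59, l++
l=7 r=9: 27+35=62 >59, r--
l=7 r=8: 27+33=60 >59, r--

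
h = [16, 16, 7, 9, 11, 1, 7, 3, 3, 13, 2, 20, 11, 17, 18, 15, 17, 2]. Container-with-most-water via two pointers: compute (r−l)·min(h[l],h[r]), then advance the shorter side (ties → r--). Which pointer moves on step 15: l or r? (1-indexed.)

r

[1,18] min(16,2)*17=34 best=34 * → r--
[1,17] min(16,17)*16=256 best=256 * → l++
[2,17] min(16,17)*15=240 best=256 → l++
[3,17] min(7,17)*14=98 best=256 → l++
[4,17] min(9,17)*13=117 best=256 → l++
[5,17] min(11,17)*12=132 best=256 → l++
[6,17] min(1,17)*11=11 best=256 → l++
[7,17] min(7,17)*10=70 best=256 → l++
[8,17] min(3,17)*9=27 best=256 → l++
[9,17] min(3,17)*8=24 best=256 → l++
[10,17] min(13,17)*7=91 best=256 → l++
[11,17] min(2,17)*6=12 best=256 → l++
[12,17] min(20,17)*5=85 best=256 → r--
[12,16] min(20,15)*4=60 best=256 → r--
[12,15] min(20,18)*3=54 best=256 → r--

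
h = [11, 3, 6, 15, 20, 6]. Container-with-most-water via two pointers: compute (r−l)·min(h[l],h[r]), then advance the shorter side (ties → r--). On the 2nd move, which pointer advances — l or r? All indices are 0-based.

[0,5] min(11,6)*5=30 best=30 * → r--
[0,4] min(11,20)*4=44 best=44 * → l++

l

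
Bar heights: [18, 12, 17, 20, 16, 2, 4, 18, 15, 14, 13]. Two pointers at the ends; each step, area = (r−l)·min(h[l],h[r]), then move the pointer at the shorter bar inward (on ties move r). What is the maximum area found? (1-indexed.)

max area = 130

[1,11] min(18,13)*10=130 best=130 * → r--
[1,10] min(18,14)*9=126 best=130 → r--
[1,9] min(18,15)*8=120 best=130 → r--
[1,8] min(18,18)*7=126 best=130 → r--
[1,7] min(18,4)*6=24 best=130 → r--
[1,6] min(18,2)*5=10 best=130 → r--
[1,5] min(18,16)*4=64 best=130 → r--
[1,4] min(18,20)*3=54 best=130 → l++
[2,4] min(12,20)*2=24 best=130 → l++
[3,4] min(17,20)*1=17 best=130 → l++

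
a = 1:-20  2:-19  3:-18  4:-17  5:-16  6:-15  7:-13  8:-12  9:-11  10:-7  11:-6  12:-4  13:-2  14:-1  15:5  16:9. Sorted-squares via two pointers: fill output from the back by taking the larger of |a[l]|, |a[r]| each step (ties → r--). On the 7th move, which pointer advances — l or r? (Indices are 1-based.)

l

[1,16] |-20|>|9| out[16]=400 → l++
[2,16] |-19|>|9| out[15]=361 → l++
[3,16] |-18|>|9| out[14]=324 → l++
[4,16] |-17|>|9| out[13]=289 → l++
[5,16] |-16|>|9| out[12]=256 → l++
[6,16] |-15|>|9| out[11]=225 → l++
[7,16] |-13|>|9| out[10]=169 → l++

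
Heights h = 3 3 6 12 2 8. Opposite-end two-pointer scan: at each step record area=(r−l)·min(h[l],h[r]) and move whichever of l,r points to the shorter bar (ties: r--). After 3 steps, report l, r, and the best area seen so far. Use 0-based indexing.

l=3, r=5, best area=18

l=0 r=5: min(3,8)*5=15 best=15 *, l++
l=1 r=5: min(3,8)*4=12 best=15, l++
l=2 r=5: min(6,8)*3=18 best=18 *, l++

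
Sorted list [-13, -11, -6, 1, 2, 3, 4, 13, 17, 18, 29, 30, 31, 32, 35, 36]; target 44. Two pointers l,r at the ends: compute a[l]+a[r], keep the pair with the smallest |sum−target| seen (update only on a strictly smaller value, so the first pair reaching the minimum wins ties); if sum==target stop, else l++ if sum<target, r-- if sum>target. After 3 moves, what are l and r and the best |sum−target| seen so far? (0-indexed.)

l=3, r=15, best |Δ|=14

[0,15] -13+36=23 d=21 * → l++
[1,15] -11+36=25 d=19 * → l++
[2,15] -6+36=30 d=14 * → l++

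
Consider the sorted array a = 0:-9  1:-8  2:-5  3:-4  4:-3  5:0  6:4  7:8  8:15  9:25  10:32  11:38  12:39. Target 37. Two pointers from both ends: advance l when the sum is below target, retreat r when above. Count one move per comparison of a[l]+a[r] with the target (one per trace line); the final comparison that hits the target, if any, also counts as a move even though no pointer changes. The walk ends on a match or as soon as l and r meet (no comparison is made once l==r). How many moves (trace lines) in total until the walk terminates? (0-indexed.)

l=0 r=12: -9+39=30 <37, l++
l=1 r=12: -8+39=31 <37, l++
l=2 r=12: -5+39=34 <37, l++
l=3 r=12: -4+39=35 <37, l++
l=4 r=12: -3+39=36 <37, l++
l=5 r=12: 0+39=39 >37, r--
l=5 r=11: 0+38=38 >37, r--
l=5 r=10: 0+32=32 <37, l++
l=6 r=10: 4+32=36 <37, l++
l=7 r=10: 8+32=40 >37, r--
l=7 r=9: 8+25=33 <37, l++
l=8 r=9: 15+25=40 >37, r--

12 moves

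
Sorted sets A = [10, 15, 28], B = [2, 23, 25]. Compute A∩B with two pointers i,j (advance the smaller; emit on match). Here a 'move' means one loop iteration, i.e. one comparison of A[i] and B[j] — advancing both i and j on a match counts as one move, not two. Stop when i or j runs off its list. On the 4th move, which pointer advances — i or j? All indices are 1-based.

j

[i=1,j=1] 10>2 → j++
[i=1,j=2] 10<23 → i++
[i=2,j=2] 15<23 → i++
[i=3,j=2] 28>23 → j++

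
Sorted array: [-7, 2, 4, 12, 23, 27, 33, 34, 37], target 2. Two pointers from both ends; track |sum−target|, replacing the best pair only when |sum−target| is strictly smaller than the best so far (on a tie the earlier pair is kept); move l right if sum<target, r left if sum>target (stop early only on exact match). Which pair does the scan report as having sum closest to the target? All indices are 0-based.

pair (-7, 12) with sum 5 (|Δ|=3)

[0,8] -7+37=30 d=28 * → r--
[0,7] -7+34=27 d=25 * → r--
[0,6] -7+33=26 d=24 * → r--
[0,5] -7+27=20 d=18 * → r--
[0,4] -7+23=16 d=14 * → r--
[0,3] -7+12=5 d=3 * → r--
[0,2] -7+4=-3 d=5 → l++
[1,2] 2+4=6 d=4 → r--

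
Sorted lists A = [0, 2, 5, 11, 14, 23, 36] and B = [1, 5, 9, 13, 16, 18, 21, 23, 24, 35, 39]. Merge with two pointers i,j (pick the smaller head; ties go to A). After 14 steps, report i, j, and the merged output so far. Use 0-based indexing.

i=6, j=8, merged so far=[0, 1, 2, 5, 5, 9, 11, 13, 14, 16, 18, 21, 23, 23]

i=0 j=0: A[i]=0<=B[j]=1 take 0, i++
i=1 j=0: A[i]=2>B[j]=1 take 1, j++
i=1 j=1: A[i]=2<=B[j]=5 take 2, i++
i=2 j=1: A[i]=5<=B[j]=5 take 5, i++
i=3 j=1: A[i]=11>B[j]=5 take 5, j++
i=3 j=2: A[i]=11>B[j]=9 take 9, j++
i=3 j=3: A[i]=11<=B[j]=13 take 11, i++
i=4 j=3: A[i]=14>B[j]=13 take 13, j++
i=4 j=4: A[i]=14<=B[j]=16 take 14, i++
i=5 j=4: A[i]=23>B[j]=16 take 16, j++
i=5 j=5: A[i]=23>B[j]=18 take 18, j++
i=5 j=6: A[i]=23>B[j]=21 take 21, j++
i=5 j=7: A[i]=23<=B[j]=23 take 23, i++
i=6 j=7: A[i]=36>B[j]=23 take 23, j++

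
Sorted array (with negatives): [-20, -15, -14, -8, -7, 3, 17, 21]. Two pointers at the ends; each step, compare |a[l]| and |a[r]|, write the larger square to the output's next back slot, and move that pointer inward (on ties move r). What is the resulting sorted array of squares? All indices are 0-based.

[9, 49, 64, 196, 225, 289, 400, 441]

[0,7] |-20|<=|21| out[7]=441 → r--
[0,6] |-20|>|17| out[6]=400 → l++
[1,6] |-15|<=|17| out[5]=289 → r--
[1,5] |-15|>|3| out[4]=225 → l++
[2,5] |-14|>|3| out[3]=196 → l++
[3,5] |-8|>|3| out[2]=64 → l++
[4,5] |-7|>|3| out[1]=49 → l++
[5,5] |3|<=|3| out[0]=9 → r--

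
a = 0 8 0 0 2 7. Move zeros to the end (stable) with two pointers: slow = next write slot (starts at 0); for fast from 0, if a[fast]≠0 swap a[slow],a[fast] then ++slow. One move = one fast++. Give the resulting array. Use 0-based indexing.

[8, 2, 7, 0, 0, 0]

slow=0 fast=0: a[fast]=0, fast++
slow=0 fast=1: a[fast]=8≠0 swap→a[0]=8, slow++,fast++
slow=1 fast=2: a[fast]=0, fast++
slow=1 fast=3: a[fast]=0, fast++
slow=1 fast=4: a[fast]=2≠0 swap→a[1]=2, slow++,fast++
slow=2 fast=5: a[fast]=7≠0 swap→a[2]=7, slow++,fast++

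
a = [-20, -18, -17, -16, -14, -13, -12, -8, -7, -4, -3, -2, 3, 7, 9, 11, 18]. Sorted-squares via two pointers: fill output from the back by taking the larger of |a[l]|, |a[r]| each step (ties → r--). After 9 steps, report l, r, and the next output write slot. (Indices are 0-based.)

l=7, r=14, next write slot=7

[0,16] |-20|>|18| out[16]=400 → l++
[1,16] |-18|<=|18| out[15]=324 → r--
[1,15] |-18|>|11| out[14]=324 → l++
[2,15] |-17|>|11| out[13]=289 → l++
[3,15] |-16|>|11| out[12]=256 → l++
[4,15] |-14|>|11| out[11]=196 → l++
[5,15] |-13|>|11| out[10]=169 → l++
[6,15] |-12|>|11| out[9]=144 → l++
[7,15] |-8|<=|11| out[8]=121 → r--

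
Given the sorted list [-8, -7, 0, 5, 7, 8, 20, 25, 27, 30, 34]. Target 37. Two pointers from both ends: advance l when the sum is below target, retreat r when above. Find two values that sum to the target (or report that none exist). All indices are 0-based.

l=0 r=10: -8+34=26 <37, l++
l=1 r=10: -7+34=27 <37, l++
l=2 r=10: 0+34=34 <37, l++
l=3 r=10: 5+34=39 >37, r--
l=3 r=9: 5+30=35 <37, l++
l=4 r=9: 7+30=37, found

(7, 30)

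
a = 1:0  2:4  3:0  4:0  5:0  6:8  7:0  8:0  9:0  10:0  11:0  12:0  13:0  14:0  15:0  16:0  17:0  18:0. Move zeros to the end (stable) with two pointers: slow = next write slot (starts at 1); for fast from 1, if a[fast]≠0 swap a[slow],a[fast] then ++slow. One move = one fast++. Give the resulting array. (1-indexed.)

(s=1,f=1) a[fast]=0 → fast++
(s=1,f=2) a[fast]=4≠0 swap→a[1]=4 → slow++,fast++
(s=2,f=3) a[fast]=0 → fast++
(s=2,f=4) a[fast]=0 → fast++
(s=2,f=5) a[fast]=0 → fast++
(s=2,f=6) a[fast]=8≠0 swap→a[2]=8 → slow++,fast++
(s=3,f=7) a[fast]=0 → fast++
(s=3,f=8) a[fast]=0 → fast++
(s=3,f=9) a[fast]=0 → fast++
(s=3,f=10) a[fast]=0 → fast++
(s=3,f=11) a[fast]=0 → fast++
(s=3,f=12) a[fast]=0 → fast++
(s=3,f=13) a[fast]=0 → fast++
(s=3,f=14) a[fast]=0 → fast++
(s=3,f=15) a[fast]=0 → fast++
(s=3,f=16) a[fast]=0 → fast++
(s=3,f=17) a[fast]=0 → fast++
(s=3,f=18) a[fast]=0 → fast++

[4, 8, 0, 0, 0, 0, 0, 0, 0, 0, 0, 0, 0, 0, 0, 0, 0, 0]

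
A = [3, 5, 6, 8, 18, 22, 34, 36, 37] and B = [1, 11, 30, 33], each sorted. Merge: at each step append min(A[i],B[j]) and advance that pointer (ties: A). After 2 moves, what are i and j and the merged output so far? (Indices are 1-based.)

i=2, j=2, merged so far=[1, 3]

[i=1,j=1] A[i]=3>B[j]=1 take 1 → j++
[i=1,j=2] A[i]=3<=B[j]=11 take 3 → i++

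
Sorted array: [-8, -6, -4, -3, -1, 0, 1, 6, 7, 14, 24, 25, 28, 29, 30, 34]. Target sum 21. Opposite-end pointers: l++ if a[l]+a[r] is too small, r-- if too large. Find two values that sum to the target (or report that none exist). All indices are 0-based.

l=0 r=15: -8+34=26 >21, r--
l=0 r=14: -8+30=22 >21, r--
l=0 r=13: -8+29=21, found

(-8, 29)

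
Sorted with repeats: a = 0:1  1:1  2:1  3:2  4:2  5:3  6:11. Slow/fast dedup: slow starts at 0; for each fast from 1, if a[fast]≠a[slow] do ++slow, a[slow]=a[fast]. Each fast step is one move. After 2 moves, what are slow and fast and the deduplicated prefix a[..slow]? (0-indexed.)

slow=0, fast=3, prefix=[1]

slow=0 fast=1: a[fast]=1=a[slow] dup, fast++
slow=0 fast=2: a[fast]=1=a[slow] dup, fast++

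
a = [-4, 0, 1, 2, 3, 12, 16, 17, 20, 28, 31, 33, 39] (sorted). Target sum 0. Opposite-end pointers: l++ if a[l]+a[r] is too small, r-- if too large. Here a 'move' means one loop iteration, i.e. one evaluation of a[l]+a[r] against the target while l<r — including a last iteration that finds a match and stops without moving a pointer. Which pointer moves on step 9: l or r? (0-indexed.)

[0,12] -4+39=35 >0 → r--
[0,11] -4+33=29 >0 → r--
[0,10] -4+31=27 >0 → r--
[0,9] -4+28=24 >0 → r--
[0,8] -4+20=16 >0 → r--
[0,7] -4+17=13 >0 → r--
[0,6] -4+16=12 >0 → r--
[0,5] -4+12=8 >0 → r--
[0,4] -4+3=-1 <0 → l++

l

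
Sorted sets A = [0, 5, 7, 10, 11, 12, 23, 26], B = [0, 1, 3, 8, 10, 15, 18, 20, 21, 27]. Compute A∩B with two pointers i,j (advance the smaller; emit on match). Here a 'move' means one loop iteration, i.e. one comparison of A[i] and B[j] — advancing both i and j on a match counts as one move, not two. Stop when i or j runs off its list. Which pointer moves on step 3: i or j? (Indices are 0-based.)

i=0 j=0: 0==0 emit, i++,j++
i=1 j=1: 5>1, j++
i=1 j=2: 5>3, j++

j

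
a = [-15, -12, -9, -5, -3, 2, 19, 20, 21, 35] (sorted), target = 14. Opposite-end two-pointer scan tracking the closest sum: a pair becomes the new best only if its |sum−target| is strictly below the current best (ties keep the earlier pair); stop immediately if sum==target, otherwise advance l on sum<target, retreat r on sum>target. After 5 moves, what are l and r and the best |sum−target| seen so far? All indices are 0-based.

[0,9] -15+35=20 d=6 * → r--
[0,8] -15+21=6 d=8 → l++
[1,8] -12+21=9 d=5 * → l++
[2,8] -9+21=12 d=2 * → l++
[3,8] -5+21=16 d=2 → r--

l=3, r=7, best |Δ|=2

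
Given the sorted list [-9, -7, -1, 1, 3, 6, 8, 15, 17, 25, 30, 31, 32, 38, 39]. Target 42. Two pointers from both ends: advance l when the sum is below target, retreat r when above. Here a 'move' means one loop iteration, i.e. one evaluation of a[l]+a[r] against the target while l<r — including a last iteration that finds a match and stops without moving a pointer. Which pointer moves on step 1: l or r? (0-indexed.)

[0,14] -9+39=30 <42 → l++

l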